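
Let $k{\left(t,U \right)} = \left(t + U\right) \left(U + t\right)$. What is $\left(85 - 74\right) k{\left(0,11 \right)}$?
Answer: $1331$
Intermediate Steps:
$k{\left(t,U \right)} = \left(U + t\right)^{2}$ ($k{\left(t,U \right)} = \left(U + t\right) \left(U + t\right) = \left(U + t\right)^{2}$)
$\left(85 - 74\right) k{\left(0,11 \right)} = \left(85 - 74\right) \left(11 + 0\right)^{2} = 11 \cdot 11^{2} = 11 \cdot 121 = 1331$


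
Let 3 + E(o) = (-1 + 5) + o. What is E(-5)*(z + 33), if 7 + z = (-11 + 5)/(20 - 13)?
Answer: -704/7 ≈ -100.57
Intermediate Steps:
E(o) = 1 + o (E(o) = -3 + ((-1 + 5) + o) = -3 + (4 + o) = 1 + o)
z = -55/7 (z = -7 + (-11 + 5)/(20 - 13) = -7 - 6/7 = -55/7 ≈ -7.8571)
E(-5)*(z + 33) = (1 - 5)*(-55/7 + 33) = -4*176/7 = -704/7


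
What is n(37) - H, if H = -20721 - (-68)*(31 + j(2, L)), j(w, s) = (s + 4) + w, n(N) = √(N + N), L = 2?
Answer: 18069 + √74 ≈ 18078.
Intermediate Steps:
n(N) = √2*√N (n(N) = √(2*N) = √2*√N)
j(w, s) = 4 + s + w (j(w, s) = (4 + s) + w = 4 + s + w)
H = -18069 (H = -20721 - (-68)*(31 + (4 + 2 + 2)) = -20721 - (-68)*(31 + 8) = -20721 - (-68)*39 = -20721 - 1*(-2652) = -20721 + 2652 = -18069)
n(37) - H = √2*√37 - 1*(-18069) = √74 + 18069 = 18069 + √74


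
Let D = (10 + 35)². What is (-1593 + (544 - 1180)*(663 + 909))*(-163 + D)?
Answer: -1864578870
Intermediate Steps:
D = 2025 (D = 45² = 2025)
(-1593 + (544 - 1180)*(663 + 909))*(-163 + D) = (-1593 + (544 - 1180)*(663 + 909))*(-163 + 2025) = (-1593 - 636*1572)*1862 = (-1593 - 999792)*1862 = -1001385*1862 = -1864578870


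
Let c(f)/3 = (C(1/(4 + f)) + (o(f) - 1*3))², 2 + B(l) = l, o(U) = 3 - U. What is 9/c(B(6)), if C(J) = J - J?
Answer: 3/16 ≈ 0.18750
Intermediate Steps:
B(l) = -2 + l
C(J) = 0
c(f) = 3*f² (c(f) = 3*(0 + ((3 - f) - 1*3))² = 3*(0 + ((3 - f) - 3))² = 3*(0 - f)² = 3*(-f)² = 3*f²)
9/c(B(6)) = 9/((3*(-2 + 6)²)) = 9/((3*4²)) = 9/((3*16)) = 9/48 = 9*(1/48) = 3/16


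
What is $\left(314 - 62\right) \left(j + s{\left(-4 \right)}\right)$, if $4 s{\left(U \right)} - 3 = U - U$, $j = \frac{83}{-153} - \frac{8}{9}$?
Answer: $- \frac{2919}{17} \approx -171.71$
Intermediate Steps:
$j = - \frac{73}{51}$ ($j = 83 \left(- \frac{1}{153}\right) - \frac{8}{9} = - \frac{83}{153} - \frac{8}{9} = - \frac{73}{51} \approx -1.4314$)
$s{\left(U \right)} = \frac{3}{4}$ ($s{\left(U \right)} = \frac{3}{4} + \frac{U - U}{4} = \frac{3}{4} + \frac{1}{4} \cdot 0 = \frac{3}{4} + 0 = \frac{3}{4}$)
$\left(314 - 62\right) \left(j + s{\left(-4 \right)}\right) = \left(314 - 62\right) \left(- \frac{73}{51} + \frac{3}{4}\right) = 252 \left(- \frac{139}{204}\right) = - \frac{2919}{17}$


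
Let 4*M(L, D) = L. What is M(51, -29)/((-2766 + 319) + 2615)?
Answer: 17/224 ≈ 0.075893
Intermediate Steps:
M(L, D) = L/4
M(51, -29)/((-2766 + 319) + 2615) = ((¼)*51)/((-2766 + 319) + 2615) = 51/(4*(-2447 + 2615)) = (51/4)/168 = (51/4)*(1/168) = 17/224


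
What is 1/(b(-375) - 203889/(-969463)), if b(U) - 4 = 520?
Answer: 969463/508202501 ≈ 0.0019076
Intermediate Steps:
b(U) = 524 (b(U) = 4 + 520 = 524)
1/(b(-375) - 203889/(-969463)) = 1/(524 - 203889/(-969463)) = 1/(524 - 203889*(-1/969463)) = 1/(524 + 203889/969463) = 1/(508202501/969463) = 969463/508202501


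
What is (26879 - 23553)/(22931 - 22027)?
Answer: 1663/452 ≈ 3.6792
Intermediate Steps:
(26879 - 23553)/(22931 - 22027) = 3326/904 = 3326*(1/904) = 1663/452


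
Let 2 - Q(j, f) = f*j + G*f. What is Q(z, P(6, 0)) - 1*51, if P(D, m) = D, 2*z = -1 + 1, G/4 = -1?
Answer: -25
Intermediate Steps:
G = -4 (G = 4*(-1) = -4)
z = 0 (z = (-1 + 1)/2 = (1/2)*0 = 0)
Q(j, f) = 2 + 4*f - f*j (Q(j, f) = 2 - (f*j - 4*f) = 2 - (-4*f + f*j) = 2 + (4*f - f*j) = 2 + 4*f - f*j)
Q(z, P(6, 0)) - 1*51 = (2 + 4*6 - 1*6*0) - 1*51 = (2 + 24 + 0) - 51 = 26 - 51 = -25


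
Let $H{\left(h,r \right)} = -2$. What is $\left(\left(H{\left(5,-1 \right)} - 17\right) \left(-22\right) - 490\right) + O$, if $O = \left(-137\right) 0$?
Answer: $-72$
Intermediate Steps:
$O = 0$
$\left(\left(H{\left(5,-1 \right)} - 17\right) \left(-22\right) - 490\right) + O = \left(\left(-2 - 17\right) \left(-22\right) - 490\right) + 0 = \left(\left(-19\right) \left(-22\right) - 490\right) + 0 = \left(418 - 490\right) + 0 = -72 + 0 = -72$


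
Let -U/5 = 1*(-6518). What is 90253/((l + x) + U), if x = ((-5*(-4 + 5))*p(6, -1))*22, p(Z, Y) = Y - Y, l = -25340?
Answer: 90253/7250 ≈ 12.449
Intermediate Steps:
U = 32590 (U = -5*(-6518) = 32590)
p(Z, Y) = 0
x = 0 (x = (-5*(-4 + 5)*0)*22 = (-5*1*0)*22 = -5*0*22 = 0*22 = 0)
90253/((l + x) + U) = 90253/((-25340 + 0) + 32590) = 90253/(-25340 + 32590) = 90253/7250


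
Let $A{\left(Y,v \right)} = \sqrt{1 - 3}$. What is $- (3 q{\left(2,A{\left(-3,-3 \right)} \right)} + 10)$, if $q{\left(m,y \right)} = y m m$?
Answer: $-10 - 12 i \sqrt{2} \approx -10.0 - 16.971 i$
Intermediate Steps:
$A{\left(Y,v \right)} = i \sqrt{2}$ ($A{\left(Y,v \right)} = \sqrt{-2} = i \sqrt{2}$)
$q{\left(m,y \right)} = y m^{2}$ ($q{\left(m,y \right)} = m y m = y m^{2}$)
$- (3 q{\left(2,A{\left(-3,-3 \right)} \right)} + 10) = - (3 i \sqrt{2} \cdot 2^{2} + 10) = - (3 i \sqrt{2} \cdot 4 + 10) = - (3 \cdot 4 i \sqrt{2} + 10) = - (12 i \sqrt{2} + 10) = - (10 + 12 i \sqrt{2}) = -10 - 12 i \sqrt{2}$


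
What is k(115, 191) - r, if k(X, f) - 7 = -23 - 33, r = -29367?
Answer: 29318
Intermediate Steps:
k(X, f) = -49 (k(X, f) = 7 + (-23 - 33) = 7 - 56 = -49)
k(115, 191) - r = -49 - 1*(-29367) = -49 + 29367 = 29318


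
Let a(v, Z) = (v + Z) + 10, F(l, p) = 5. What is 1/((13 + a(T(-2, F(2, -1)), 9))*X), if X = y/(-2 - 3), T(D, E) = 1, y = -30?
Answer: 1/198 ≈ 0.0050505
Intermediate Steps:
a(v, Z) = 10 + Z + v (a(v, Z) = (Z + v) + 10 = 10 + Z + v)
X = 6 (X = -30/(-2 - 3) = -30/(-5) = -30*(-⅕) = 6)
1/((13 + a(T(-2, F(2, -1)), 9))*X) = 1/((13 + (10 + 9 + 1))*6) = 1/((13 + 20)*6) = 1/(33*6) = 1/198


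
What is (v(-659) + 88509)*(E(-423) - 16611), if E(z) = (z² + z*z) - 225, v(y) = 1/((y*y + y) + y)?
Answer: 4356115241325232/144321 ≈ 3.0184e+10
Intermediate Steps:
v(y) = 1/(y² + 2*y) (v(y) = 1/((y² + y) + y) = 1/((y + y²) + y) = 1/(y² + 2*y))
E(z) = -225 + 2*z² (E(z) = (z² + z²) - 225 = 2*z² - 225 = -225 + 2*z²)
(v(-659) + 88509)*(E(-423) - 16611) = (1/((-659)*(2 - 659)) + 88509)*((-225 + 2*(-423)²) - 16611) = (-1/659/(-657) + 88509)*((-225 + 2*178929) - 16611) = (-1/659*(-1/657) + 88509)*((-225 + 357858) - 16611) = (1/432963 + 88509)*(357633 - 16611) = (38321122168/432963)*341022 = 4356115241325232/144321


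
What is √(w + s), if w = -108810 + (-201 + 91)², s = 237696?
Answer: √140986 ≈ 375.48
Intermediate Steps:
w = -96710 (w = -108810 + (-110)² = -108810 + 12100 = -96710)
√(w + s) = √(-96710 + 237696) = √140986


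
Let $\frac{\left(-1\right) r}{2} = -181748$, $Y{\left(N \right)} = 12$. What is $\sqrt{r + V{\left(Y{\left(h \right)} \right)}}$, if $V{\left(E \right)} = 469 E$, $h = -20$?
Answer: $2 \sqrt{92281} \approx 607.56$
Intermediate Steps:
$r = 363496$ ($r = \left(-2\right) \left(-181748\right) = 363496$)
$\sqrt{r + V{\left(Y{\left(h \right)} \right)}} = \sqrt{363496 + 469 \cdot 12} = \sqrt{363496 + 5628} = \sqrt{369124} = 2 \sqrt{92281}$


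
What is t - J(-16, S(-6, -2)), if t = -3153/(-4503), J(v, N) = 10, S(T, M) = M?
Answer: -13959/1501 ≈ -9.2998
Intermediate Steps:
t = 1051/1501 (t = -3153*(-1/4503) = 1051/1501 ≈ 0.70020)
t - J(-16, S(-6, -2)) = 1051/1501 - 1*10 = 1051/1501 - 10 = -13959/1501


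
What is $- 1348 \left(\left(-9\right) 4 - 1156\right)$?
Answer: $1606816$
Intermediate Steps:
$- 1348 \left(\left(-9\right) 4 - 1156\right) = - 1348 \left(-36 - 1156\right) = \left(-1348\right) \left(-1192\right) = 1606816$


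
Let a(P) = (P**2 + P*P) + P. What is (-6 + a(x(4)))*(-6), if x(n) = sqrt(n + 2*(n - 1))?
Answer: -84 - 6*sqrt(10) ≈ -102.97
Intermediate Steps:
x(n) = sqrt(-2 + 3*n) (x(n) = sqrt(n + 2*(-1 + n)) = sqrt(n + (-2 + 2*n)) = sqrt(-2 + 3*n))
a(P) = P + 2*P**2 (a(P) = (P**2 + P**2) + P = 2*P**2 + P = P + 2*P**2)
(-6 + a(x(4)))*(-6) = (-6 + sqrt(-2 + 3*4)*(1 + 2*sqrt(-2 + 3*4)))*(-6) = (-6 + sqrt(-2 + 12)*(1 + 2*sqrt(-2 + 12)))*(-6) = (-6 + sqrt(10)*(1 + 2*sqrt(10)))*(-6) = 36 - 6*sqrt(10)*(1 + 2*sqrt(10))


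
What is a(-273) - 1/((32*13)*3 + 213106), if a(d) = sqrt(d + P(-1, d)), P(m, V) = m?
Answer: -1/214354 + I*sqrt(274) ≈ -4.6652e-6 + 16.553*I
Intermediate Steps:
a(d) = sqrt(-1 + d) (a(d) = sqrt(d - 1) = sqrt(-1 + d))
a(-273) - 1/((32*13)*3 + 213106) = sqrt(-1 - 273) - 1/((32*13)*3 + 213106) = sqrt(-274) - 1/(416*3 + 213106) = I*sqrt(274) - 1/(1248 + 213106) = I*sqrt(274) - 1/214354 = -1/214354 + I*sqrt(274)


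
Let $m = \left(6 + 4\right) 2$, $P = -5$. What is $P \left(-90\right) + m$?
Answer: $470$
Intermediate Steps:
$m = 20$ ($m = 10 \cdot 2 = 20$)
$P \left(-90\right) + m = \left(-5\right) \left(-90\right) + 20 = 450 + 20 = 470$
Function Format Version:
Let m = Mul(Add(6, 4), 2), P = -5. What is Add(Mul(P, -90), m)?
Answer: 470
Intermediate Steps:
m = 20 (m = Mul(10, 2) = 20)
Add(Mul(P, -90), m) = Add(Mul(-5, -90), 20) = Add(450, 20) = 470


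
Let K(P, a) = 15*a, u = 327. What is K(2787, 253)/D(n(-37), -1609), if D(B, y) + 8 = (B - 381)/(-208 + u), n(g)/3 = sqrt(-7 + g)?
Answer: -120397893/355457 - 541926*I*sqrt(11)/355457 ≈ -338.71 - 5.0565*I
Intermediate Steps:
n(g) = 3*sqrt(-7 + g)
D(B, y) = -1333/119 + B/119 (D(B, y) = -8 + (B - 381)/(-208 + 327) = -8 + (-381 + B)/119 = -8 + (-381 + B)*(1/119) = -8 + (-381/119 + B/119) = -1333/119 + B/119)
K(2787, 253)/D(n(-37), -1609) = (15*253)/(-1333/119 + (3*sqrt(-7 - 37))/119) = 3795/(-1333/119 + (3*sqrt(-44))/119) = 3795/(-1333/119 + (3*(2*I*sqrt(11)))/119) = 3795/(-1333/119 + (6*I*sqrt(11))/119) = 3795/(-1333/119 + 6*I*sqrt(11)/119)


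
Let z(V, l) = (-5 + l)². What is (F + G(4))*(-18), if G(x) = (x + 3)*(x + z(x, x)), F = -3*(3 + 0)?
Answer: -468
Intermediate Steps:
F = -9 (F = -3*3 = -9)
G(x) = (3 + x)*(x + (-5 + x)²) (G(x) = (x + 3)*(x + (-5 + x)²) = (3 + x)*(x + (-5 + x)²))
(F + G(4))*(-18) = (-9 + (75 + 4³ - 6*4² - 2*4))*(-18) = (-9 + (75 + 64 - 6*16 - 8))*(-18) = (-9 + (75 + 64 - 96 - 8))*(-18) = (-9 + 35)*(-18) = 26*(-18) = -468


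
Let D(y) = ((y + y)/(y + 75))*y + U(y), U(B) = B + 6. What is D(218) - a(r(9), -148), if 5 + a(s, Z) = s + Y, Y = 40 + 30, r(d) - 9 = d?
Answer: 136361/293 ≈ 465.40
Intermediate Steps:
U(B) = 6 + B
r(d) = 9 + d
Y = 70
a(s, Z) = 65 + s (a(s, Z) = -5 + (s + 70) = -5 + (70 + s) = 65 + s)
D(y) = 6 + y + 2*y²/(75 + y) (D(y) = ((y + y)/(y + 75))*y + (6 + y) = ((2*y)/(75 + y))*y + (6 + y) = (2*y/(75 + y))*y + (6 + y) = 2*y²/(75 + y) + (6 + y) = 6 + y + 2*y²/(75 + y))
D(218) - a(r(9), -148) = 3*(150 + 218² + 27*218)/(75 + 218) - (65 + (9 + 9)) = 3*(150 + 47524 + 5886)/293 - (65 + 18) = 3*(1/293)*53560 - 1*83 = 160680/293 - 83 = 136361/293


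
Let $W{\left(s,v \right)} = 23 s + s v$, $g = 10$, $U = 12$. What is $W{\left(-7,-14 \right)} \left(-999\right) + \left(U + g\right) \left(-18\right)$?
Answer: $62541$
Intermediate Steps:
$W{\left(-7,-14 \right)} \left(-999\right) + \left(U + g\right) \left(-18\right) = - 7 \left(23 - 14\right) \left(-999\right) + \left(12 + 10\right) \left(-18\right) = \left(-7\right) 9 \left(-999\right) + 22 \left(-18\right) = \left(-63\right) \left(-999\right) - 396 = 62937 - 396 = 62541$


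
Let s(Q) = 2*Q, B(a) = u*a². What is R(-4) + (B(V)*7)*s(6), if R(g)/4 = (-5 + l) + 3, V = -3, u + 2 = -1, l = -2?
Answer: -2284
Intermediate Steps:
u = -3 (u = -2 - 1 = -3)
R(g) = -16 (R(g) = 4*((-5 - 2) + 3) = 4*(-7 + 3) = 4*(-4) = -16)
B(a) = -3*a²
R(-4) + (B(V)*7)*s(6) = -16 + (-3*(-3)²*7)*(2*6) = -16 + (-3*9*7)*12 = -16 - 27*7*12 = -16 - 189*12 = -16 - 2268 = -2284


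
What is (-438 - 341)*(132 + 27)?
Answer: -123861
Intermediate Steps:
(-438 - 341)*(132 + 27) = -779*159 = -123861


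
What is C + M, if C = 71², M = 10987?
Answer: 16028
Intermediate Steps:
C = 5041
C + M = 5041 + 10987 = 16028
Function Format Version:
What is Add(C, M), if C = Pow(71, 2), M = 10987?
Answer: 16028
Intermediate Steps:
C = 5041
Add(C, M) = Add(5041, 10987) = 16028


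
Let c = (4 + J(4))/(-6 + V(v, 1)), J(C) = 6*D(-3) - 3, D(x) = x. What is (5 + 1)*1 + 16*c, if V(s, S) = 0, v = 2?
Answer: 154/3 ≈ 51.333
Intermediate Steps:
J(C) = -21 (J(C) = 6*(-3) - 3 = -18 - 3 = -21)
c = 17/6 (c = (4 - 21)/(-6 + 0) = -17/(-6) = -17*(-⅙) = 17/6 ≈ 2.8333)
(5 + 1)*1 + 16*c = (5 + 1)*1 + 16*(17/6) = 6*1 + 136/3 = 6 + 136/3 = 154/3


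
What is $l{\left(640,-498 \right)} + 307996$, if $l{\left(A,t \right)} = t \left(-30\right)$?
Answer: $322936$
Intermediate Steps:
$l{\left(A,t \right)} = - 30 t$
$l{\left(640,-498 \right)} + 307996 = \left(-30\right) \left(-498\right) + 307996 = 14940 + 307996 = 322936$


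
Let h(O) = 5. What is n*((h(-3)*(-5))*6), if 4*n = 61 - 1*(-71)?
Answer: -4950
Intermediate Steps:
n = 33 (n = (61 - 1*(-71))/4 = (61 + 71)/4 = (¼)*132 = 33)
n*((h(-3)*(-5))*6) = 33*((5*(-5))*6) = 33*(-25*6) = 33*(-150) = -4950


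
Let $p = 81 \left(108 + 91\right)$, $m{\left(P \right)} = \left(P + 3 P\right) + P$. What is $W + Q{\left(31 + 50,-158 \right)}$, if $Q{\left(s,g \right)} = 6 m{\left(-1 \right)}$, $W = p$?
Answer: $16089$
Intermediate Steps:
$m{\left(P \right)} = 5 P$ ($m{\left(P \right)} = 4 P + P = 5 P$)
$p = 16119$ ($p = 81 \cdot 199 = 16119$)
$W = 16119$
$Q{\left(s,g \right)} = -30$ ($Q{\left(s,g \right)} = 6 \cdot 5 \left(-1\right) = 6 \left(-5\right) = -30$)
$W + Q{\left(31 + 50,-158 \right)} = 16119 - 30 = 16089$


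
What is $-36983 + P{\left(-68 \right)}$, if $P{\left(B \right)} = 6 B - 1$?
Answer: $-37392$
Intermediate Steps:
$P{\left(B \right)} = -1 + 6 B$
$-36983 + P{\left(-68 \right)} = -36983 + \left(-1 + 6 \left(-68\right)\right) = -36983 - 409 = -37392$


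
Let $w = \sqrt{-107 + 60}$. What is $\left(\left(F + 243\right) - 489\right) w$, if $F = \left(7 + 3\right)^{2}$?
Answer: $- 146 i \sqrt{47} \approx - 1000.9 i$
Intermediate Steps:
$F = 100$ ($F = 10^{2} = 100$)
$w = i \sqrt{47}$ ($w = \sqrt{-47} = i \sqrt{47} \approx 6.8557 i$)
$\left(\left(F + 243\right) - 489\right) w = \left(\left(100 + 243\right) - 489\right) i \sqrt{47} = \left(343 - 489\right) i \sqrt{47} = - 146 i \sqrt{47}$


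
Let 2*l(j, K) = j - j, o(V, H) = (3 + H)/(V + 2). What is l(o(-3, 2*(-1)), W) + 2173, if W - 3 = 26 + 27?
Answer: 2173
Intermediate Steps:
o(V, H) = (3 + H)/(2 + V)
W = 56 (W = 3 + (26 + 27) = 3 + 53 = 56)
l(j, K) = 0 (l(j, K) = (j - j)/2 = (½)*0 = 0)
l(o(-3, 2*(-1)), W) + 2173 = 0 + 2173 = 2173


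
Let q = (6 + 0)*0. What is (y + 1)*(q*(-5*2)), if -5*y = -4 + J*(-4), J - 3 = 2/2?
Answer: 0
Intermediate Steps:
J = 4 (J = 3 + 2/2 = 3 + 2*(½) = 3 + 1 = 4)
q = 0 (q = 6*0 = 0)
y = 4 (y = -(-4 + 4*(-4))/5 = -(-4 - 16)/5 = -⅕*(-20) = 4)
(y + 1)*(q*(-5*2)) = (4 + 1)*(0*(-5*2)) = 5*(0*(-10)) = 5*0 = 0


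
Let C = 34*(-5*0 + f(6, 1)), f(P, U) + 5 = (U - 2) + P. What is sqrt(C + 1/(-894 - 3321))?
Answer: I*sqrt(4215)/4215 ≈ 0.015403*I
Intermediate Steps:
f(P, U) = -7 + P + U (f(P, U) = -5 + ((U - 2) + P) = -5 + ((-2 + U) + P) = -5 + (-2 + P + U) = -7 + P + U)
C = 0 (C = 34*(-5*0 + (-7 + 6 + 1)) = 34*(0 + 0) = 34*0 = 0)
sqrt(C + 1/(-894 - 3321)) = sqrt(0 + 1/(-894 - 3321)) = sqrt(0 + 1/(-4215)) = sqrt(0 - 1/4215) = sqrt(-1/4215) = I*sqrt(4215)/4215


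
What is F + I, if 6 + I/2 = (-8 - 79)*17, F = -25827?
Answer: -28797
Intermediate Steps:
I = -2970 (I = -12 + 2*((-8 - 79)*17) = -12 + 2*(-87*17) = -12 + 2*(-1479) = -12 - 2958 = -2970)
F + I = -25827 - 2970 = -28797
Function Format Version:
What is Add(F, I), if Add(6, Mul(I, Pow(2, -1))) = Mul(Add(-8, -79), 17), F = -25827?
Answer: -28797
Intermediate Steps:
I = -2970 (I = Add(-12, Mul(2, Mul(Add(-8, -79), 17))) = Add(-12, Mul(2, Mul(-87, 17))) = Add(-12, Mul(2, -1479)) = Add(-12, -2958) = -2970)
Add(F, I) = Add(-25827, -2970) = -28797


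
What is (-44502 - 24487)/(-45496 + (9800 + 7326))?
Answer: 68989/28370 ≈ 2.4318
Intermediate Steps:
(-44502 - 24487)/(-45496 + (9800 + 7326)) = -68989/(-45496 + 17126) = -68989/(-28370) = -68989*(-1/28370) = 68989/28370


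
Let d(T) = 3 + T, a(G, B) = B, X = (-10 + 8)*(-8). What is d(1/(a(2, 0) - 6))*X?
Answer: 136/3 ≈ 45.333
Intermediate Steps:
X = 16 (X = -2*(-8) = 16)
d(1/(a(2, 0) - 6))*X = (3 + 1/(0 - 6))*16 = (3 + 1/(-6))*16 = (3 - ⅙)*16 = (17/6)*16 = 136/3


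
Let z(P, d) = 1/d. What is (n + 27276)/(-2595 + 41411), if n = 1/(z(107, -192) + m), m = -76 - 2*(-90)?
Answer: 136155021/193759768 ≈ 0.70270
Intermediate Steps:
m = 104 (m = -76 + 180 = 104)
n = 192/19967 (n = 1/(1/(-192) + 104) = 1/(-1/192 + 104) = 1/(19967/192) = 192/19967 ≈ 0.0096159)
(n + 27276)/(-2595 + 41411) = (192/19967 + 27276)/(-2595 + 41411) = (544620084/19967)/38816 = (544620084/19967)*(1/38816) = 136155021/193759768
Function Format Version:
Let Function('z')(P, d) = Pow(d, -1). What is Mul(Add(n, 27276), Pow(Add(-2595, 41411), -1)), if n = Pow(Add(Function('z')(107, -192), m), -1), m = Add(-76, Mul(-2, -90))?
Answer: Rational(136155021, 193759768) ≈ 0.70270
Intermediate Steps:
m = 104 (m = Add(-76, 180) = 104)
n = Rational(192, 19967) (n = Pow(Add(Pow(-192, -1), 104), -1) = Pow(Add(Rational(-1, 192), 104), -1) = Pow(Rational(19967, 192), -1) = Rational(192, 19967) ≈ 0.0096159)
Mul(Add(n, 27276), Pow(Add(-2595, 41411), -1)) = Mul(Add(Rational(192, 19967), 27276), Pow(Add(-2595, 41411), -1)) = Mul(Rational(544620084, 19967), Pow(38816, -1)) = Mul(Rational(544620084, 19967), Rational(1, 38816)) = Rational(136155021, 193759768)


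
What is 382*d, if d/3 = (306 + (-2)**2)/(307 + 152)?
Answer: 118420/153 ≈ 773.99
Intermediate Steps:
d = 310/153 (d = 3*((306 + (-2)**2)/(307 + 152)) = 3*((306 + 4)/459) = 3*(310*(1/459)) = 3*(310/459) = 310/153 ≈ 2.0261)
382*d = 382*(310/153) = 118420/153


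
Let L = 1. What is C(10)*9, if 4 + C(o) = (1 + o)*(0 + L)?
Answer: 63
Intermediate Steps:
C(o) = -3 + o (C(o) = -4 + (1 + o)*(0 + 1) = -4 + (1 + o)*1 = -4 + (1 + o) = -3 + o)
C(10)*9 = (-3 + 10)*9 = 7*9 = 63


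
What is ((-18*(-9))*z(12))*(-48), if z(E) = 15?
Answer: -116640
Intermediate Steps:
((-18*(-9))*z(12))*(-48) = (-18*(-9)*15)*(-48) = (162*15)*(-48) = 2430*(-48) = -116640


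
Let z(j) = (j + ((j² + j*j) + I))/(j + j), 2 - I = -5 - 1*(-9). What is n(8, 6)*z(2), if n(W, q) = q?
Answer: 12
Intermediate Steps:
I = -2 (I = 2 - (-5 - 1*(-9)) = 2 - (-5 + 9) = 2 - 1*4 = 2 - 4 = -2)
z(j) = (-2 + j + 2*j²)/(2*j) (z(j) = (j + ((j² + j*j) - 2))/(j + j) = (j + ((j² + j²) - 2))/((2*j)) = (j + (2*j² - 2))*(1/(2*j)) = (j + (-2 + 2*j²))*(1/(2*j)) = (-2 + j + 2*j²)*(1/(2*j)) = (-2 + j + 2*j²)/(2*j))
n(8, 6)*z(2) = 6*(½ + 2 - 1/2) = 6*(½ + 2 - 1*½) = 6*(½ + 2 - ½) = 6*2 = 12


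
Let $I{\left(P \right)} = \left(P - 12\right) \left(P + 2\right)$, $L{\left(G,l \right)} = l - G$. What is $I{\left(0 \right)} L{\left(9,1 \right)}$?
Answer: $192$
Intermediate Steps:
$I{\left(P \right)} = \left(-12 + P\right) \left(2 + P\right)$ ($I{\left(P \right)} = \left(P - 12\right) \left(2 + P\right) = \left(-12 + P\right) \left(2 + P\right)$)
$I{\left(0 \right)} L{\left(9,1 \right)} = \left(-24 + 0^{2} - 0\right) \left(1 - 9\right) = \left(-24 + 0 + 0\right) \left(1 - 9\right) = \left(-24\right) \left(-8\right) = 192$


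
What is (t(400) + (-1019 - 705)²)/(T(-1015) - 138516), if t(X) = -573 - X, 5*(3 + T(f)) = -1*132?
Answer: -4952005/230909 ≈ -21.446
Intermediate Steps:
T(f) = -147/5 (T(f) = -3 + (-1*132)/5 = -3 + (⅕)*(-132) = -3 - 132/5 = -147/5)
(t(400) + (-1019 - 705)²)/(T(-1015) - 138516) = ((-573 - 1*400) + (-1019 - 705)²)/(-147/5 - 138516) = ((-573 - 400) + (-1724)²)/(-692727/5) = (-973 + 2972176)*(-5/692727) = 2971203*(-5/692727) = -4952005/230909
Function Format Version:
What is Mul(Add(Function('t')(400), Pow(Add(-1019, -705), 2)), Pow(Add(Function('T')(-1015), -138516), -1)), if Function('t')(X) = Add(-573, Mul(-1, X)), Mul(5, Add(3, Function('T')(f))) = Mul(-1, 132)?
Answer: Rational(-4952005, 230909) ≈ -21.446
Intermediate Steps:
Function('T')(f) = Rational(-147, 5) (Function('T')(f) = Add(-3, Mul(Rational(1, 5), Mul(-1, 132))) = Add(-3, Mul(Rational(1, 5), -132)) = Add(-3, Rational(-132, 5)) = Rational(-147, 5))
Mul(Add(Function('t')(400), Pow(Add(-1019, -705), 2)), Pow(Add(Function('T')(-1015), -138516), -1)) = Mul(Add(Add(-573, Mul(-1, 400)), Pow(Add(-1019, -705), 2)), Pow(Add(Rational(-147, 5), -138516), -1)) = Mul(Add(Add(-573, -400), Pow(-1724, 2)), Pow(Rational(-692727, 5), -1)) = Mul(Add(-973, 2972176), Rational(-5, 692727)) = Mul(2971203, Rational(-5, 692727)) = Rational(-4952005, 230909)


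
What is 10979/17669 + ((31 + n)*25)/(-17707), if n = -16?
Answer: 187779278/312864983 ≈ 0.60019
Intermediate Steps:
10979/17669 + ((31 + n)*25)/(-17707) = 10979/17669 + ((31 - 16)*25)/(-17707) = 10979*(1/17669) + (15*25)*(-1/17707) = 10979/17669 + 375*(-1/17707) = 10979/17669 - 375/17707 = 187779278/312864983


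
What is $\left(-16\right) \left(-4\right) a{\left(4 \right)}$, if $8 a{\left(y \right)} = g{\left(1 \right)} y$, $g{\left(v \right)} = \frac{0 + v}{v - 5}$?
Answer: $-8$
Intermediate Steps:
$g{\left(v \right)} = \frac{v}{-5 + v}$
$a{\left(y \right)} = - \frac{y}{32}$ ($a{\left(y \right)} = \frac{1 \frac{1}{-5 + 1} y}{8} = \frac{1 \frac{1}{-4} y}{8} = \frac{1 \left(- \frac{1}{4}\right) y}{8} = \frac{\left(- \frac{1}{4}\right) y}{8} = - \frac{y}{32}$)
$\left(-16\right) \left(-4\right) a{\left(4 \right)} = \left(-16\right) \left(-4\right) \left(\left(- \frac{1}{32}\right) 4\right) = 64 \left(- \frac{1}{8}\right) = -8$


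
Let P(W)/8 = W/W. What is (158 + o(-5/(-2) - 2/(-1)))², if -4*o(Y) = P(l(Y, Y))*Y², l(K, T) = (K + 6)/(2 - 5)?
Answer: 55225/4 ≈ 13806.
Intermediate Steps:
l(K, T) = -2 - K/3 (l(K, T) = (6 + K)/(-3) = (6 + K)*(-⅓) = -2 - K/3)
P(W) = 8 (P(W) = 8*(W/W) = 8*1 = 8)
o(Y) = -2*Y²
(158 + o(-5/(-2) - 2/(-1)))² = (158 - 2*(-5/(-2) - 2/(-1))²)² = (158 - 2*(-5*(-½) - 2*(-1))²)² = (158 - 2*(5/2 + 2)²)² = (158 - 2*(9/2)²)² = (158 - 2*81/4)² = (158 - 81/2)² = (235/2)² = 55225/4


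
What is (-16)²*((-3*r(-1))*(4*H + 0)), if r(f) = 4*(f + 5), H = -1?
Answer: 49152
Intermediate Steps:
r(f) = 20 + 4*f (r(f) = 4*(5 + f) = 20 + 4*f)
(-16)²*((-3*r(-1))*(4*H + 0)) = (-16)²*((-3*(20 + 4*(-1)))*(4*(-1) + 0)) = 256*((-3*(20 - 4))*(-4 + 0)) = 256*(-3*16*(-4)) = 256*(-48*(-4)) = 256*192 = 49152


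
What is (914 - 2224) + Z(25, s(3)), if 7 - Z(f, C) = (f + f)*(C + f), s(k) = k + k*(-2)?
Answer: -2403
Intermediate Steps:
s(k) = -k (s(k) = k - 2*k = -k)
Z(f, C) = 7 - 2*f*(C + f) (Z(f, C) = 7 - (f + f)*(C + f) = 7 - 2*f*(C + f))
(914 - 2224) + Z(25, s(3)) = (914 - 2224) + (7 - 2*25**2 - 2*(-1*3)*25) = -1310 + (7 - 2*625 - 2*(-3)*25) = -1310 + (7 - 1250 + 150) = -1310 - 1093 = -2403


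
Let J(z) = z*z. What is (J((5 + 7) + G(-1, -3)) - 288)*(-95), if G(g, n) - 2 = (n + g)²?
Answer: -58140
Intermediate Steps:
G(g, n) = 2 + (g + n)² (G(g, n) = 2 + (n + g)² = 2 + (g + n)²)
J(z) = z²
(J((5 + 7) + G(-1, -3)) - 288)*(-95) = (((5 + 7) + (2 + (-1 - 3)²))² - 288)*(-95) = ((12 + (2 + (-4)²))² - 288)*(-95) = ((12 + (2 + 16))² - 288)*(-95) = ((12 + 18)² - 288)*(-95) = (30² - 288)*(-95) = (900 - 288)*(-95) = 612*(-95) = -58140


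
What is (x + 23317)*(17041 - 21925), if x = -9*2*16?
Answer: -112473636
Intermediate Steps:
x = -288 (x = -18*16 = -288)
(x + 23317)*(17041 - 21925) = (-288 + 23317)*(17041 - 21925) = 23029*(-4884) = -112473636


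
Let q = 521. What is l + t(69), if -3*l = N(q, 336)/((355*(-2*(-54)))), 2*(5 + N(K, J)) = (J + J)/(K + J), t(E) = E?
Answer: 6801481609/98572140 ≈ 69.000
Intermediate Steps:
N(K, J) = -5 + J/(J + K) (N(K, J) = -5 + ((J + J)/(K + J))/2 = -5 + ((2*J)/(J + K))/2 = -5 + (2*J/(J + K))/2 = -5 + J/(J + K))
l = 3949/98572140 (l = -(-5*521 - 4*336)/(336 + 521)/(3*(355*(-2*(-54)))) = -(-2605 - 1344)/857/(3*(355*108)) = -(1/857)*(-3949)/(3*38340) = -(-3949)/(2571*38340) = -⅓*(-3949/32857380) = 3949/98572140 ≈ 4.0062e-5)
l + t(69) = 3949/98572140 + 69 = 6801481609/98572140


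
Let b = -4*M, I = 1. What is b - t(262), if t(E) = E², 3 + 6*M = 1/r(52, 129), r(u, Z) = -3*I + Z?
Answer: -12973339/189 ≈ -68642.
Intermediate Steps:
r(u, Z) = -3 + Z (r(u, Z) = -3*1 + Z = -3 + Z)
M = -377/756 (M = -½ + 1/(6*(-3 + 129)) = -½ + (⅙)/126 = -½ + (⅙)*(1/126) = -½ + 1/756 = -377/756 ≈ -0.49868)
b = 377/189 (b = -4*(-377/756) = 377/189 ≈ 1.9947)
b - t(262) = 377/189 - 1*262² = 377/189 - 1*68644 = 377/189 - 68644 = -12973339/189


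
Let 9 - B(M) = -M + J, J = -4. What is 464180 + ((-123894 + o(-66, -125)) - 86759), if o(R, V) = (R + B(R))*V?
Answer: 268402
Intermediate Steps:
B(M) = 13 + M (B(M) = 9 - (-M - 4) = 9 - (-4 - M) = 9 + (4 + M) = 13 + M)
o(R, V) = V*(13 + 2*R) (o(R, V) = (R + (13 + R))*V = (13 + 2*R)*V = V*(13 + 2*R))
464180 + ((-123894 + o(-66, -125)) - 86759) = 464180 + ((-123894 - 125*(13 + 2*(-66))) - 86759) = 464180 + ((-123894 - 125*(13 - 132)) - 86759) = 464180 + ((-123894 - 125*(-119)) - 86759) = 464180 + ((-123894 + 14875) - 86759) = 464180 + (-109019 - 86759) = 464180 - 195778 = 268402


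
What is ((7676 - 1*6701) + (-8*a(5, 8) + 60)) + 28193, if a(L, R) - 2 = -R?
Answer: 29276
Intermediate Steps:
a(L, R) = 2 - R
((7676 - 1*6701) + (-8*a(5, 8) + 60)) + 28193 = ((7676 - 1*6701) + (-8*(2 - 1*8) + 60)) + 28193 = ((7676 - 6701) + (-8*(2 - 8) + 60)) + 28193 = (975 + (-8*(-6) + 60)) + 28193 = (975 + (48 + 60)) + 28193 = (975 + 108) + 28193 = 1083 + 28193 = 29276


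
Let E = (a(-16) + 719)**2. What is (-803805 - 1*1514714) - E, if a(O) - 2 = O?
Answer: -2815544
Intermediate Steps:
a(O) = 2 + O
E = 497025 (E = ((2 - 16) + 719)**2 = (-14 + 719)**2 = 705**2 = 497025)
(-803805 - 1*1514714) - E = (-803805 - 1*1514714) - 1*497025 = (-803805 - 1514714) - 497025 = -2318519 - 497025 = -2815544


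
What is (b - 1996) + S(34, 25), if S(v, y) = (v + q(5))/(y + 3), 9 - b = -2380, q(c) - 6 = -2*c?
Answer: 5517/14 ≈ 394.07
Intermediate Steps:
q(c) = 6 - 2*c
b = 2389 (b = 9 - 1*(-2380) = 9 + 2380 = 2389)
S(v, y) = (-4 + v)/(3 + y) (S(v, y) = (v + (6 - 2*5))/(y + 3) = (v + (6 - 10))/(3 + y) = (v - 4)/(3 + y) = (-4 + v)/(3 + y))
(b - 1996) + S(34, 25) = (2389 - 1996) + (-4 + 34)/(3 + 25) = 393 + 30/28 = 393 + (1/28)*30 = 393 + 15/14 = 5517/14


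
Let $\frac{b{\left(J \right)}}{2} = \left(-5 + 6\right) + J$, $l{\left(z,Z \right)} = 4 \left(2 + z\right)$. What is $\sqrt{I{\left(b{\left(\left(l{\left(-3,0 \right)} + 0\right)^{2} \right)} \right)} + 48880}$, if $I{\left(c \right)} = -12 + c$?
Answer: $7 \sqrt{998} \approx 221.14$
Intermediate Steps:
$l{\left(z,Z \right)} = 8 + 4 z$
$b{\left(J \right)} = 2 + 2 J$ ($b{\left(J \right)} = 2 \left(\left(-5 + 6\right) + J\right) = 2 \left(1 + J\right) = 2 + 2 J$)
$\sqrt{I{\left(b{\left(\left(l{\left(-3,0 \right)} + 0\right)^{2} \right)} \right)} + 48880} = \sqrt{\left(-12 + \left(2 + 2 \left(\left(8 + 4 \left(-3\right)\right) + 0\right)^{2}\right)\right) + 48880} = \sqrt{\left(-12 + \left(2 + 2 \left(\left(8 - 12\right) + 0\right)^{2}\right)\right) + 48880} = \sqrt{\left(-12 + \left(2 + 2 \left(-4 + 0\right)^{2}\right)\right) + 48880} = \sqrt{\left(-12 + \left(2 + 2 \left(-4\right)^{2}\right)\right) + 48880} = \sqrt{\left(-12 + \left(2 + 2 \cdot 16\right)\right) + 48880} = \sqrt{\left(-12 + \left(2 + 32\right)\right) + 48880} = \sqrt{\left(-12 + 34\right) + 48880} = \sqrt{22 + 48880} = \sqrt{48902} = 7 \sqrt{998}$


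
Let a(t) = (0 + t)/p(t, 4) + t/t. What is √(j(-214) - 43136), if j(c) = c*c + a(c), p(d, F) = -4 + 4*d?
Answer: √492064910/430 ≈ 51.587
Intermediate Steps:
a(t) = 1 + t/(-4 + 4*t) (a(t) = (0 + t)/(-4 + 4*t) + t/t = t/(-4 + 4*t) + 1 = 1 + t/(-4 + 4*t))
j(c) = c² + (-4 + 5*c)/(4*(-1 + c)) (j(c) = c*c + (-4 + 5*c)/(4*(-1 + c)) = c² + (-4 + 5*c)/(4*(-1 + c)))
√(j(-214) - 43136) = √(((¼)*(-214) + (1 + (-214)²)*(-1 - 214))/(-1 - 214) - 43136) = √((-107/2 + (1 + 45796)*(-215))/(-215) - 43136) = √(-(-107/2 + 45797*(-215))/215 - 43136) = √(-(-107/2 - 9846355)/215 - 43136) = √(-1/215*(-19692817/2) - 43136) = √(19692817/430 - 43136) = √(1144337/430) = √492064910/430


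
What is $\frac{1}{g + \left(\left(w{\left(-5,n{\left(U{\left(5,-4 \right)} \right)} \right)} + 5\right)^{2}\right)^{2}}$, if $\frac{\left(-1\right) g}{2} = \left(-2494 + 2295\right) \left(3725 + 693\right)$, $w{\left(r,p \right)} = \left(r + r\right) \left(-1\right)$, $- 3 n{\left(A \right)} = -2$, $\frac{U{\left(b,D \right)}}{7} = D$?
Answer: $\frac{1}{1808989} \approx 5.5279 \cdot 10^{-7}$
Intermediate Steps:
$U{\left(b,D \right)} = 7 D$
$n{\left(A \right)} = \frac{2}{3}$ ($n{\left(A \right)} = \left(- \frac{1}{3}\right) \left(-2\right) = \frac{2}{3}$)
$w{\left(r,p \right)} = - 2 r$ ($w{\left(r,p \right)} = 2 r \left(-1\right) = - 2 r$)
$g = 1758364$ ($g = - 2 \left(-2494 + 2295\right) \left(3725 + 693\right) = - 2 \left(\left(-199\right) 4418\right) = \left(-2\right) \left(-879182\right) = 1758364$)
$\frac{1}{g + \left(\left(w{\left(-5,n{\left(U{\left(5,-4 \right)} \right)} \right)} + 5\right)^{2}\right)^{2}} = \frac{1}{1758364 + \left(\left(\left(-2\right) \left(-5\right) + 5\right)^{2}\right)^{2}} = \frac{1}{1758364 + \left(\left(10 + 5\right)^{2}\right)^{2}} = \frac{1}{1758364 + \left(15^{2}\right)^{2}} = \frac{1}{1758364 + 225^{2}} = \frac{1}{1758364 + 50625} = \frac{1}{1808989}$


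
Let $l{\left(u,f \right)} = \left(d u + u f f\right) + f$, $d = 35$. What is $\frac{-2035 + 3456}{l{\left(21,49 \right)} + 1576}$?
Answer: $\frac{1421}{52781} \approx 0.026923$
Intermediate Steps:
$l{\left(u,f \right)} = f + 35 u + u f^{2}$ ($l{\left(u,f \right)} = \left(35 u + u f f\right) + f = \left(35 u + f u f\right) + f = \left(35 u + u f^{2}\right) + f = f + 35 u + u f^{2}$)
$\frac{-2035 + 3456}{l{\left(21,49 \right)} + 1576} = \frac{-2035 + 3456}{\left(49 + 35 \cdot 21 + 21 \cdot 49^{2}\right) + 1576} = \frac{1421}{\left(49 + 735 + 21 \cdot 2401\right) + 1576} = \frac{1421}{\left(49 + 735 + 50421\right) + 1576} = \frac{1421}{51205 + 1576} = \frac{1421}{52781}$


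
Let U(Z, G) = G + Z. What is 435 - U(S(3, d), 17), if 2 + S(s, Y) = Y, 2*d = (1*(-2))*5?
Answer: 425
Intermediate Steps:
d = -5 (d = ((1*(-2))*5)/2 = (-2*5)/2 = (½)*(-10) = -5)
S(s, Y) = -2 + Y
435 - U(S(3, d), 17) = 435 - (17 + (-2 - 5)) = 435 - (17 - 7) = 435 - 1*10 = 435 - 10 = 425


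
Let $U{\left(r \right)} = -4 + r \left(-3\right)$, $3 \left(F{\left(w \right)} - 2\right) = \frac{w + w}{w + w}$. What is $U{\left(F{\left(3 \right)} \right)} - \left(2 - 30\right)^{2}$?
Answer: $-795$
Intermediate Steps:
$F{\left(w \right)} = \frac{7}{3}$ ($F{\left(w \right)} = 2 + \frac{\left(w + w\right) \frac{1}{w + w}}{3} = 2 + \frac{2 w \frac{1}{2 w}}{3} = 2 + \frac{1}{3} \cdot 1 = 2 + \frac{1}{3} = \frac{7}{3}$)
$U{\left(r \right)} = -4 - 3 r$
$U{\left(F{\left(3 \right)} \right)} - \left(2 - 30\right)^{2} = \left(-4 - 7\right) - \left(2 - 30\right)^{2} = \left(-4 - 7\right) - \left(-28\right)^{2} = -11 - 784 = -795$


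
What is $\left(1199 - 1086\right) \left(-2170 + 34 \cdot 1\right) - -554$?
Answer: $-240814$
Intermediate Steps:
$\left(1199 - 1086\right) \left(-2170 + 34 \cdot 1\right) - -554 = 113 \left(-2170 + 34\right) + 554 = 113 \left(-2136\right) + 554 = -241368 + 554 = -240814$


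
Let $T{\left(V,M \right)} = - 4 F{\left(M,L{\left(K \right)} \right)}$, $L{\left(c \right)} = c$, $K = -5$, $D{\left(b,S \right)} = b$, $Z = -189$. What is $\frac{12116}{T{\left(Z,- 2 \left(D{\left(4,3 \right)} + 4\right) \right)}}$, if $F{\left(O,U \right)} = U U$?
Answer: $- \frac{3029}{25} \approx -121.16$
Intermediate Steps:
$F{\left(O,U \right)} = U^{2}$
$T{\left(V,M \right)} = -100$ ($T{\left(V,M \right)} = - 4 \left(-5\right)^{2} = \left(-4\right) 25 = -100$)
$\frac{12116}{T{\left(Z,- 2 \left(D{\left(4,3 \right)} + 4\right) \right)}} = \frac{12116}{-100} = 12116 \left(- \frac{1}{100}\right) = - \frac{3029}{25}$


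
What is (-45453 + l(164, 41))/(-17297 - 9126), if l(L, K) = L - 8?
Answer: 45297/26423 ≈ 1.7143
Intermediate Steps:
l(L, K) = -8 + L
(-45453 + l(164, 41))/(-17297 - 9126) = (-45453 + (-8 + 164))/(-17297 - 9126) = (-45453 + 156)/(-26423) = -45297*(-1/26423) = 45297/26423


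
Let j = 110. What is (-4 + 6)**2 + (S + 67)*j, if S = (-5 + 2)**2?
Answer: 8364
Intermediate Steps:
S = 9 (S = (-3)**2 = 9)
(-4 + 6)**2 + (S + 67)*j = (-4 + 6)**2 + (9 + 67)*110 = 2**2 + 76*110 = 4 + 8360 = 8364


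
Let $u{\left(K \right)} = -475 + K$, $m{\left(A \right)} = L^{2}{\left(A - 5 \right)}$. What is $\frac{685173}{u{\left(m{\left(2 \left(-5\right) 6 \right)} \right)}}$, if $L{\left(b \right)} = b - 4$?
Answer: $\frac{685173}{4286} \approx 159.86$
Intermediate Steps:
$L{\left(b \right)} = -4 + b$
$m{\left(A \right)} = \left(-9 + A\right)^{2}$ ($m{\left(A \right)} = \left(-4 + \left(A - 5\right)\right)^{2} = \left(-4 + \left(-5 + A\right)\right)^{2} = \left(-9 + A\right)^{2}$)
$\frac{685173}{u{\left(m{\left(2 \left(-5\right) 6 \right)} \right)}} = \frac{685173}{-475 + \left(-9 + 2 \left(-5\right) 6\right)^{2}} = \frac{685173}{-475 + \left(-9 - 60\right)^{2}} = \frac{685173}{-475 + \left(-69\right)^{2}} = \frac{685173}{-475 + 4761} = \frac{685173}{4286}$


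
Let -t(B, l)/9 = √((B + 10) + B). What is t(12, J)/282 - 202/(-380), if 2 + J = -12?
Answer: 101/190 - 3*√34/94 ≈ 0.34548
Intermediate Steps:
J = -14 (J = -2 - 12 = -14)
t(B, l) = -9*√(10 + 2*B) (t(B, l) = -9*√((B + 10) + B) = -9*√((10 + B) + B) = -9*√(10 + 2*B))
t(12, J)/282 - 202/(-380) = -9*√(10 + 2*12)/282 - 202/(-380) = -9*√(10 + 24)*(1/282) - 202*(-1/380) = -9*√34*(1/282) + 101/190 = -3*√34/94 + 101/190 = 101/190 - 3*√34/94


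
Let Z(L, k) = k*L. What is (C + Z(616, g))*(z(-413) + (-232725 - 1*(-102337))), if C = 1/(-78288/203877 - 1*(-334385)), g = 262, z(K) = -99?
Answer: -478566746769160532609/22724444119 ≈ -2.1060e+10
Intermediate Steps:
C = 67959/22724444119 (C = 1/(-78288*1/203877 + 334385) = 1/(-26096/67959 + 334385) = 1/(22724444119/67959) = 67959/22724444119 ≈ 2.9906e-6)
Z(L, k) = L*k
(C + Z(616, g))*(z(-413) + (-232725 - 1*(-102337))) = (67959/22724444119 + 616*262)*(-99 + (-232725 - 1*(-102337))) = (67959/22724444119 + 161392)*(-99 + (-232725 + 102337)) = 3667543485321607*(-99 - 130388)/22724444119 = (3667543485321607/22724444119)*(-130487) = -478566746769160532609/22724444119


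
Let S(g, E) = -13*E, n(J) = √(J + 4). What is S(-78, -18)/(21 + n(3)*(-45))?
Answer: -39/109 - 585*√7/763 ≈ -2.3863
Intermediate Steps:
n(J) = √(4 + J)
S(-78, -18)/(21 + n(3)*(-45)) = (-13*(-18))/(21 + √(4 + 3)*(-45)) = 234/(21 + √7*(-45)) = 234/(21 - 45*√7)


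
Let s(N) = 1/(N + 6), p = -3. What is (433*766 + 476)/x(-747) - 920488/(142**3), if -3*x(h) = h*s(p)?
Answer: 118872020231/29706613 ≈ 4001.5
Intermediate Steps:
s(N) = 1/(6 + N)
x(h) = -h/9 (x(h) = -h/(3*(6 - 3)) = -h/(3*3) = -h/9)
(433*766 + 476)/x(-747) - 920488/(142**3) = (433*766 + 476)/((-1/9*(-747))) - 920488/(142**3) = (331678 + 476)/83 - 920488/2863288 = 332154*(1/83) - 920488*1/2863288 = 332154/83 - 115061/357911 = 118872020231/29706613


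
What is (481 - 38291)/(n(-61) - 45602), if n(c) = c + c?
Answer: 18905/22862 ≈ 0.82692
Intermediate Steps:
n(c) = 2*c
(481 - 38291)/(n(-61) - 45602) = (481 - 38291)/(2*(-61) - 45602) = -37810/(-122 - 45602) = -37810/(-45724) = -37810*(-1/45724) = 18905/22862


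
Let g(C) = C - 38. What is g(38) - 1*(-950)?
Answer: 950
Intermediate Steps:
g(C) = -38 + C
g(38) - 1*(-950) = (-38 + 38) - 1*(-950) = 0 + 950 = 950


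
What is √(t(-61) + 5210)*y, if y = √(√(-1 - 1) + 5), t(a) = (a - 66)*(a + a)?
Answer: 4*√(6470 + 1294*I*√2) ≈ 324.89 + 45.062*I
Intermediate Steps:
t(a) = 2*a*(-66 + a) (t(a) = (-66 + a)*(2*a) = 2*a*(-66 + a))
y = √(5 + I*√2) (y = √(√(-2) + 5) = √(I*√2 + 5) = √(5 + I*√2) ≈ 2.2579 + 0.31317*I)
√(t(-61) + 5210)*y = √(2*(-61)*(-66 - 61) + 5210)*√(5 + I*√2) = √(2*(-61)*(-127) + 5210)*√(5 + I*√2) = √(15494 + 5210)*√(5 + I*√2) = √20704*√(5 + I*√2) = (4*√1294)*√(5 + I*√2) = 4*√1294*√(5 + I*√2)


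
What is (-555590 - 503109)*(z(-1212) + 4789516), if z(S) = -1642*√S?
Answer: -5070655799684 + 3476767516*I*√303 ≈ -5.0707e+12 + 6.052e+10*I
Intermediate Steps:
(-555590 - 503109)*(z(-1212) + 4789516) = (-555590 - 503109)*(-3284*I*√303 + 4789516) = -1058699*(-3284*I*√303 + 4789516) = -1058699*(4789516 - 3284*I*√303) = -5070655799684 + 3476767516*I*√303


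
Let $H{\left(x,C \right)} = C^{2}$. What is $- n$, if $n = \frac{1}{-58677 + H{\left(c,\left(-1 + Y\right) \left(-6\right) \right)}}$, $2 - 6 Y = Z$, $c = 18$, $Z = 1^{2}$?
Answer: $\frac{1}{58652} \approx 1.705 \cdot 10^{-5}$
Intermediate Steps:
$Z = 1$
$Y = \frac{1}{6}$ ($Y = \frac{1}{3} - \frac{1}{6} = \frac{1}{6} \approx 0.16667$)
$n = - \frac{1}{58652}$ ($n = \frac{1}{-58677 + \left(\left(-1 + \frac{1}{6}\right) \left(-6\right)\right)^{2}} = \frac{1}{-58677 + \left(\left(- \frac{5}{6}\right) \left(-6\right)\right)^{2}} = \frac{1}{-58677 + 5^{2}} = \frac{1}{-58677 + 25} = \frac{1}{-58652} = - \frac{1}{58652} \approx -1.705 \cdot 10^{-5}$)
$- n = \left(-1\right) \left(- \frac{1}{58652}\right) = \frac{1}{58652}$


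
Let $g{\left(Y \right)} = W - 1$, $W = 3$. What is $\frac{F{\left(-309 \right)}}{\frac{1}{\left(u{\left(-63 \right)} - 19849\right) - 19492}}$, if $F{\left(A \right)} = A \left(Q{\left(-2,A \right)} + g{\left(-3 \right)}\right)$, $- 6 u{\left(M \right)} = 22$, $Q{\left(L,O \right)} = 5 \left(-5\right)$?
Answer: $-279622546$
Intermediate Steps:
$Q{\left(L,O \right)} = -25$
$u{\left(M \right)} = - \frac{11}{3}$ ($u{\left(M \right)} = \left(- \frac{1}{6}\right) 22 = - \frac{11}{3}$)
$g{\left(Y \right)} = 2$ ($g{\left(Y \right)} = 3 - 1 = 2$)
$F{\left(A \right)} = - 23 A$ ($F{\left(A \right)} = A \left(-25 + 2\right) = A \left(-23\right) = - 23 A$)
$\frac{F{\left(-309 \right)}}{\frac{1}{\left(u{\left(-63 \right)} - 19849\right) - 19492}} = \frac{\left(-23\right) \left(-309\right)}{\frac{1}{\left(- \frac{11}{3} - 19849\right) - 19492}} = \frac{7107}{\frac{1}{- \frac{59558}{3} - 19492}} = \frac{7107}{\frac{1}{- \frac{118034}{3}}} = \frac{7107}{- \frac{3}{118034}} = 7107 \left(- \frac{118034}{3}\right) = -279622546$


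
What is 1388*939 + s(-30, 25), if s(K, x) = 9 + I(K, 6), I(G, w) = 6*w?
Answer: 1303377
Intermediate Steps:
s(K, x) = 45 (s(K, x) = 9 + 6*6 = 9 + 36 = 45)
1388*939 + s(-30, 25) = 1388*939 + 45 = 1303332 + 45 = 1303377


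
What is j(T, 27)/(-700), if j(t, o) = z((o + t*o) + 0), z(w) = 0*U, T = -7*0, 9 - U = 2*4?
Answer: 0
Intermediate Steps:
U = 1 (U = 9 - 2*4 = 9 - 1*8 = 9 - 8 = 1)
T = 0
z(w) = 0 (z(w) = 0*1 = 0)
j(t, o) = 0
j(T, 27)/(-700) = 0/(-700) = 0*(-1/700) = 0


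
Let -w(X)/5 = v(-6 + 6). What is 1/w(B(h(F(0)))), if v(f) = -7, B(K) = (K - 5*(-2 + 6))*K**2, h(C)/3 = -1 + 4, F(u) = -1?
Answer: 1/35 ≈ 0.028571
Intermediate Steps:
h(C) = 9 (h(C) = 3*(-1 + 4) = 3*3 = 9)
B(K) = K**2*(-20 + K) (B(K) = (K - 5*4)*K**2 = (K - 20)*K**2 = (-20 + K)*K**2 = K**2*(-20 + K))
w(X) = 35 (w(X) = -5*(-7) = 35)
1/w(B(h(F(0)))) = 1/35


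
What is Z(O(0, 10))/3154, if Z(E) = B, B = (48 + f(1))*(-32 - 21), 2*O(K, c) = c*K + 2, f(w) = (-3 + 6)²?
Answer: -159/166 ≈ -0.95783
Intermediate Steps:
f(w) = 9 (f(w) = 3² = 9)
O(K, c) = 1 + K*c/2 (O(K, c) = (c*K + 2)/2 = (K*c + 2)/2 = (2 + K*c)/2 = 1 + K*c/2)
B = -3021 (B = (48 + 9)*(-32 - 21) = 57*(-53) = -3021)
Z(E) = -3021
Z(O(0, 10))/3154 = -3021/3154 = -3021*1/3154 = -159/166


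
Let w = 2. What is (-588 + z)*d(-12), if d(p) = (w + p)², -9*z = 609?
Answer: -196700/3 ≈ -65567.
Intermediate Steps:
z = -203/3 (z = -⅑*609 = -203/3 ≈ -67.667)
d(p) = (2 + p)²
(-588 + z)*d(-12) = (-588 - 203/3)*(2 - 12)² = -1967/3*(-10)² = -1967/3*100 = -196700/3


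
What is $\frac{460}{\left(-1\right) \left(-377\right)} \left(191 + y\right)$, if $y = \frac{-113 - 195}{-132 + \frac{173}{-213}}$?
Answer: $\frac{2515649380}{10664953} \approx 235.88$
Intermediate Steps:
$y = \frac{65604}{28289}$ ($y = - \frac{308}{-132 + 173 \left(- \frac{1}{213}\right)} = - \frac{308}{-132 - \frac{173}{213}} = - \frac{308}{- \frac{28289}{213}} = \left(-308\right) \left(- \frac{213}{28289}\right) = \frac{65604}{28289} \approx 2.3191$)
$\frac{460}{\left(-1\right) \left(-377\right)} \left(191 + y\right) = \frac{460}{\left(-1\right) \left(-377\right)} \left(191 + \frac{65604}{28289}\right) = \frac{460}{377} \cdot \frac{5468803}{28289} = \frac{2515649380}{10664953}$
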